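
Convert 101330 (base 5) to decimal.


Positional values (base 5):
  0 × 5^0 = 0 × 1 = 0
  3 × 5^1 = 3 × 5 = 15
  3 × 5^2 = 3 × 25 = 75
  1 × 5^3 = 1 × 125 = 125
  0 × 5^4 = 0 × 625 = 0
  1 × 5^5 = 1 × 3125 = 3125
Sum = 0 + 15 + 75 + 125 + 0 + 3125
= 3340


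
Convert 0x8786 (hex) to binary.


Each hex digit → 4 binary bits:
  8 = 1000
  7 = 0111
  8 = 1000
  6 = 0110
Concatenate: 1000 0111 1000 0110
= 1000011110000110


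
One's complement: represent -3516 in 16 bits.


Original: 0000110110111100
Invert all bits:
  bit 0: 0 → 1
  bit 1: 0 → 1
  bit 2: 0 → 1
  bit 3: 0 → 1
  bit 4: 1 → 0
  bit 5: 1 → 0
  bit 6: 0 → 1
  bit 7: 1 → 0
  bit 8: 1 → 0
  bit 9: 0 → 1
  bit 10: 1 → 0
  bit 11: 1 → 0
  bit 12: 1 → 0
  bit 13: 1 → 0
  bit 14: 0 → 1
  bit 15: 0 → 1
= 1111001001000011


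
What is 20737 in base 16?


Divide by 16 repeatedly:
20737 ÷ 16 = 1296 remainder 1 (1)
1296 ÷ 16 = 81 remainder 0 (0)
81 ÷ 16 = 5 remainder 1 (1)
5 ÷ 16 = 0 remainder 5 (5)
Reading remainders bottom-up:
= 0x5101


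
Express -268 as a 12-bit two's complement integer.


Original: 000100001100
Step 1 - Invert all bits: 111011110011
Step 2 - Add 1: 111011110011 + 1
= 111011110100 (represents -268)


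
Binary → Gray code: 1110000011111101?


Binary: 1110000011111101
Gray code: G = B XOR (B >> 1)
B >> 1 = 0111000001111110
1110000011111101 XOR 0111000001111110:
  1 XOR 0 = 1
  1 XOR 1 = 0
  1 XOR 1 = 0
  0 XOR 1 = 1
  0 XOR 0 = 0
  0 XOR 0 = 0
  0 XOR 0 = 0
  0 XOR 0 = 0
  1 XOR 0 = 1
  1 XOR 1 = 0
  1 XOR 1 = 0
  1 XOR 1 = 0
  1 XOR 1 = 0
  1 XOR 1 = 0
  0 XOR 1 = 1
  1 XOR 0 = 1
= 1001000010000011


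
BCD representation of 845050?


Each digit → 4-bit binary:
  8 → 1000
  4 → 0100
  5 → 0101
  0 → 0000
  5 → 0101
  0 → 0000
= 1000 0100 0101 0000 0101 0000


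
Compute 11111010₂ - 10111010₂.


Align and subtract column by column (LSB to MSB, borrowing when needed):
  11111010
- 10111010
  --------
  col 0: (0 - 0 borrow-in) - 0 → 0 - 0 = 0, borrow out 0
  col 1: (1 - 0 borrow-in) - 1 → 1 - 1 = 0, borrow out 0
  col 2: (0 - 0 borrow-in) - 0 → 0 - 0 = 0, borrow out 0
  col 3: (1 - 0 borrow-in) - 1 → 1 - 1 = 0, borrow out 0
  col 4: (1 - 0 borrow-in) - 1 → 1 - 1 = 0, borrow out 0
  col 5: (1 - 0 borrow-in) - 1 → 1 - 1 = 0, borrow out 0
  col 6: (1 - 0 borrow-in) - 0 → 1 - 0 = 1, borrow out 0
  col 7: (1 - 0 borrow-in) - 1 → 1 - 1 = 0, borrow out 0
Reading bits MSB→LSB: 01000000
Strip leading zeros: 1000000
= 1000000


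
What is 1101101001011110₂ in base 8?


Group into 3-bit groups: 001101101001011110
  001 = 1
  101 = 5
  101 = 5
  001 = 1
  011 = 3
  110 = 6
= 0o155136


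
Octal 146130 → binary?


Each octal digit → 3 binary bits:
  1 = 001
  4 = 100
  6 = 110
  1 = 001
  3 = 011
  0 = 000
Concatenate: 001 100 110 001 011 000
= 001100110001011000


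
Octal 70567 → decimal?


Positional values:
Position 0: 7 × 8^0 = 7
Position 1: 6 × 8^1 = 48
Position 2: 5 × 8^2 = 320
Position 3: 0 × 8^3 = 0
Position 4: 7 × 8^4 = 28672
Sum = 7 + 48 + 320 + 0 + 28672
= 29047


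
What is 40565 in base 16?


Divide by 16 repeatedly:
40565 ÷ 16 = 2535 remainder 5 (5)
2535 ÷ 16 = 158 remainder 7 (7)
158 ÷ 16 = 9 remainder 14 (E)
9 ÷ 16 = 0 remainder 9 (9)
Reading remainders bottom-up:
= 0x9E75


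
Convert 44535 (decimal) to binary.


Divide by 2 repeatedly:
44535 ÷ 2 = 22267 remainder 1
22267 ÷ 2 = 11133 remainder 1
11133 ÷ 2 = 5566 remainder 1
5566 ÷ 2 = 2783 remainder 0
2783 ÷ 2 = 1391 remainder 1
1391 ÷ 2 = 695 remainder 1
695 ÷ 2 = 347 remainder 1
347 ÷ 2 = 173 remainder 1
173 ÷ 2 = 86 remainder 1
86 ÷ 2 = 43 remainder 0
43 ÷ 2 = 21 remainder 1
21 ÷ 2 = 10 remainder 1
10 ÷ 2 = 5 remainder 0
5 ÷ 2 = 2 remainder 1
2 ÷ 2 = 1 remainder 0
1 ÷ 2 = 0 remainder 1
Reading remainders bottom-up:
= 1010110111110111


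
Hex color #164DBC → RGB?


Hex: #164DBC
R = 16₁₆ = 22
G = 4D₁₆ = 77
B = BC₁₆ = 188
= RGB(22, 77, 188)


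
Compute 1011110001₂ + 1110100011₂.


Align and add column by column (LSB to MSB, carry propagating):
  01011110001
+ 01110100011
  -----------
  col 0: 1 + 1 + 0 (carry in) = 2 → bit 0, carry out 1
  col 1: 0 + 1 + 1 (carry in) = 2 → bit 0, carry out 1
  col 2: 0 + 0 + 1 (carry in) = 1 → bit 1, carry out 0
  col 3: 0 + 0 + 0 (carry in) = 0 → bit 0, carry out 0
  col 4: 1 + 0 + 0 (carry in) = 1 → bit 1, carry out 0
  col 5: 1 + 1 + 0 (carry in) = 2 → bit 0, carry out 1
  col 6: 1 + 0 + 1 (carry in) = 2 → bit 0, carry out 1
  col 7: 1 + 1 + 1 (carry in) = 3 → bit 1, carry out 1
  col 8: 0 + 1 + 1 (carry in) = 2 → bit 0, carry out 1
  col 9: 1 + 1 + 1 (carry in) = 3 → bit 1, carry out 1
  col 10: 0 + 0 + 1 (carry in) = 1 → bit 1, carry out 0
Reading bits MSB→LSB: 11010010100
Strip leading zeros: 11010010100
= 11010010100


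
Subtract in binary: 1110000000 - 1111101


Align and subtract column by column (LSB to MSB, borrowing when needed):
  1110000000
- 0001111101
  ----------
  col 0: (0 - 0 borrow-in) - 1 → borrow from next column: (0+2) - 1 = 1, borrow out 1
  col 1: (0 - 1 borrow-in) - 0 → borrow from next column: (-1+2) - 0 = 1, borrow out 1
  col 2: (0 - 1 borrow-in) - 1 → borrow from next column: (-1+2) - 1 = 0, borrow out 1
  col 3: (0 - 1 borrow-in) - 1 → borrow from next column: (-1+2) - 1 = 0, borrow out 1
  col 4: (0 - 1 borrow-in) - 1 → borrow from next column: (-1+2) - 1 = 0, borrow out 1
  col 5: (0 - 1 borrow-in) - 1 → borrow from next column: (-1+2) - 1 = 0, borrow out 1
  col 6: (0 - 1 borrow-in) - 1 → borrow from next column: (-1+2) - 1 = 0, borrow out 1
  col 7: (1 - 1 borrow-in) - 0 → 0 - 0 = 0, borrow out 0
  col 8: (1 - 0 borrow-in) - 0 → 1 - 0 = 1, borrow out 0
  col 9: (1 - 0 borrow-in) - 0 → 1 - 0 = 1, borrow out 0
Reading bits MSB→LSB: 1100000011
Strip leading zeros: 1100000011
= 1100000011


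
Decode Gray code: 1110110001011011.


Gray code: 1110110001011011
MSB stays the same: 1
Each subsequent bit = prev_binary XOR current_gray:
  B[1] = 1 XOR 1 = 0
  B[2] = 0 XOR 1 = 1
  B[3] = 1 XOR 0 = 1
  B[4] = 1 XOR 1 = 0
  B[5] = 0 XOR 1 = 1
  B[6] = 1 XOR 0 = 1
  B[7] = 1 XOR 0 = 1
  B[8] = 1 XOR 0 = 1
  B[9] = 1 XOR 1 = 0
  B[10] = 0 XOR 0 = 0
  B[11] = 0 XOR 1 = 1
  B[12] = 1 XOR 1 = 0
  B[13] = 0 XOR 0 = 0
  B[14] = 0 XOR 1 = 1
  B[15] = 1 XOR 1 = 0
= 1011011110010010 (46994 decimal)


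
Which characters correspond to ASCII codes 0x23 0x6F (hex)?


Codes (hex): 0x23 0x6F
Per-code ASCII lookup:
  0x23 = 35  (special character) → '#'
  0x6F = 111  (range 97-122: lowercase, 111 - 97 = 14) → 'o'
= '#o'


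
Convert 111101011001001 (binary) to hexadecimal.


Group into 4-bit nibbles: 0111101011001001
  0111 = 7
  1010 = A
  1100 = C
  1001 = 9
= 0x7AC9


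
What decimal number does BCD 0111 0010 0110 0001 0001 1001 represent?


Each 4-bit group → digit:
  0111 → 7
  0010 → 2
  0110 → 6
  0001 → 1
  0001 → 1
  1001 → 9
= 726119


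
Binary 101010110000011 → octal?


Group into 3-bit groups: 101010110000011
  101 = 5
  010 = 2
  110 = 6
  000 = 0
  011 = 3
= 0o52603


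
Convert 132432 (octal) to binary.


Each octal digit → 3 binary bits:
  1 = 001
  3 = 011
  2 = 010
  4 = 100
  3 = 011
  2 = 010
Concatenate: 001 011 010 100 011 010
= 001011010100011010


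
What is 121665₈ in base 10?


Positional values:
Position 0: 5 × 8^0 = 5
Position 1: 6 × 8^1 = 48
Position 2: 6 × 8^2 = 384
Position 3: 1 × 8^3 = 512
Position 4: 2 × 8^4 = 8192
Position 5: 1 × 8^5 = 32768
Sum = 5 + 48 + 384 + 512 + 8192 + 32768
= 41909


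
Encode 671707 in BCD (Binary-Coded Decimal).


Each digit → 4-bit binary:
  6 → 0110
  7 → 0111
  1 → 0001
  7 → 0111
  0 → 0000
  7 → 0111
= 0110 0111 0001 0111 0000 0111


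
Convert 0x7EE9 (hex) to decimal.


Positional values:
Position 0: 9 × 16^0 = 9 × 1 = 9
Position 1: E × 16^1 = 14 × 16 = 224
Position 2: E × 16^2 = 14 × 256 = 3584
Position 3: 7 × 16^3 = 7 × 4096 = 28672
Sum = 9 + 224 + 3584 + 28672
= 32489


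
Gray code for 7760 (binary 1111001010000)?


Binary: 1111001010000
Gray code: G = B XOR (B >> 1)
B >> 1 = 0111100101000
1111001010000 XOR 0111100101000:
  1 XOR 0 = 1
  1 XOR 1 = 0
  1 XOR 1 = 0
  1 XOR 1 = 0
  0 XOR 1 = 1
  0 XOR 0 = 0
  1 XOR 0 = 1
  0 XOR 1 = 1
  1 XOR 0 = 1
  0 XOR 1 = 1
  0 XOR 0 = 0
  0 XOR 0 = 0
  0 XOR 0 = 0
= 1000101111000


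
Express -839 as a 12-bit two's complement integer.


Original: 001101000111
Step 1 - Invert all bits: 110010111000
Step 2 - Add 1: 110010111000 + 1
= 110010111001 (represents -839)


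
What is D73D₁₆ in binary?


Each hex digit → 4 binary bits:
  D = 1101
  7 = 0111
  3 = 0011
  D = 1101
Concatenate: 1101 0111 0011 1101
= 1101011100111101


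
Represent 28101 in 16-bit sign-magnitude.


Sign bit: 0 (positive)
Magnitude: 28101 = 110110111000101
= 0110110111000101


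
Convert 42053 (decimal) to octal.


Divide by 8 repeatedly:
42053 ÷ 8 = 5256 remainder 5
5256 ÷ 8 = 657 remainder 0
657 ÷ 8 = 82 remainder 1
82 ÷ 8 = 10 remainder 2
10 ÷ 8 = 1 remainder 2
1 ÷ 8 = 0 remainder 1
Reading remainders bottom-up:
= 0o122105


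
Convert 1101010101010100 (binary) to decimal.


Positional values:
Bit 2: 1 × 2^2 = 4
Bit 4: 1 × 2^4 = 16
Bit 6: 1 × 2^6 = 64
Bit 8: 1 × 2^8 = 256
Bit 10: 1 × 2^10 = 1024
Bit 12: 1 × 2^12 = 4096
Bit 14: 1 × 2^14 = 16384
Bit 15: 1 × 2^15 = 32768
Sum = 4 + 16 + 64 + 256 + 1024 + 4096 + 16384 + 32768
= 54612


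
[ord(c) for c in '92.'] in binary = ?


String: '92.'  (3 characters)
Per-character ASCII lookup:
  '9': digits start at 48: '9' = 48 + 9 = 57 → 111001
  '2': digits start at 48: '2' = 48 + 2 = 50 → 110010
  '.': special character: '.' = 46 → 101110
= 111001 110010 101110


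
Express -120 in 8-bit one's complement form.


Original: 01111000
Invert all bits:
  bit 0: 0 → 1
  bit 1: 1 → 0
  bit 2: 1 → 0
  bit 3: 1 → 0
  bit 4: 1 → 0
  bit 5: 0 → 1
  bit 6: 0 → 1
  bit 7: 0 → 1
= 10000111


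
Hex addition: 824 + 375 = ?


Align and add column by column (LSB to MSB, each column mod 16 with carry):
  0824
+ 0375
  ----
  col 0: 4(4) + 5(5) + 0 (carry in) = 9 → 9(9), carry out 0
  col 1: 2(2) + 7(7) + 0 (carry in) = 9 → 9(9), carry out 0
  col 2: 8(8) + 3(3) + 0 (carry in) = 11 → B(11), carry out 0
  col 3: 0(0) + 0(0) + 0 (carry in) = 0 → 0(0), carry out 0
Reading digits MSB→LSB: 0B99
Strip leading zeros: B99
= 0xB99


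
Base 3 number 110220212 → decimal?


Positional values (base 3):
  2 × 3^0 = 2 × 1 = 2
  1 × 3^1 = 1 × 3 = 3
  2 × 3^2 = 2 × 9 = 18
  0 × 3^3 = 0 × 27 = 0
  2 × 3^4 = 2 × 81 = 162
  2 × 3^5 = 2 × 243 = 486
  0 × 3^6 = 0 × 729 = 0
  1 × 3^7 = 1 × 2187 = 2187
  1 × 3^8 = 1 × 6561 = 6561
Sum = 2 + 3 + 18 + 0 + 162 + 486 + 0 + 2187 + 6561
= 9419


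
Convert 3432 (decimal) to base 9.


Divide by 9 repeatedly:
3432 ÷ 9 = 381 remainder 3
381 ÷ 9 = 42 remainder 3
42 ÷ 9 = 4 remainder 6
4 ÷ 9 = 0 remainder 4
Reading remainders bottom-up:
= 4633


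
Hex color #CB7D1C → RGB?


Hex: #CB7D1C
R = CB₁₆ = 203
G = 7D₁₆ = 125
B = 1C₁₆ = 28
= RGB(203, 125, 28)


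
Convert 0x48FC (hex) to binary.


Each hex digit → 4 binary bits:
  4 = 0100
  8 = 1000
  F = 1111
  C = 1100
Concatenate: 0100 1000 1111 1100
= 0100100011111100


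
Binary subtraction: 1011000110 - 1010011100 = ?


Align and subtract column by column (LSB to MSB, borrowing when needed):
  1011000110
- 1010011100
  ----------
  col 0: (0 - 0 borrow-in) - 0 → 0 - 0 = 0, borrow out 0
  col 1: (1 - 0 borrow-in) - 0 → 1 - 0 = 1, borrow out 0
  col 2: (1 - 0 borrow-in) - 1 → 1 - 1 = 0, borrow out 0
  col 3: (0 - 0 borrow-in) - 1 → borrow from next column: (0+2) - 1 = 1, borrow out 1
  col 4: (0 - 1 borrow-in) - 1 → borrow from next column: (-1+2) - 1 = 0, borrow out 1
  col 5: (0 - 1 borrow-in) - 0 → borrow from next column: (-1+2) - 0 = 1, borrow out 1
  col 6: (1 - 1 borrow-in) - 0 → 0 - 0 = 0, borrow out 0
  col 7: (1 - 0 borrow-in) - 1 → 1 - 1 = 0, borrow out 0
  col 8: (0 - 0 borrow-in) - 0 → 0 - 0 = 0, borrow out 0
  col 9: (1 - 0 borrow-in) - 1 → 1 - 1 = 0, borrow out 0
Reading bits MSB→LSB: 0000101010
Strip leading zeros: 101010
= 101010


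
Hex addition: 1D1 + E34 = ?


Align and add column by column (LSB to MSB, each column mod 16 with carry):
  01D1
+ 0E34
  ----
  col 0: 1(1) + 4(4) + 0 (carry in) = 5 → 5(5), carry out 0
  col 1: D(13) + 3(3) + 0 (carry in) = 16 → 0(0), carry out 1
  col 2: 1(1) + E(14) + 1 (carry in) = 16 → 0(0), carry out 1
  col 3: 0(0) + 0(0) + 1 (carry in) = 1 → 1(1), carry out 0
Reading digits MSB→LSB: 1005
Strip leading zeros: 1005
= 0x1005


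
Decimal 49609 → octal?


Divide by 8 repeatedly:
49609 ÷ 8 = 6201 remainder 1
6201 ÷ 8 = 775 remainder 1
775 ÷ 8 = 96 remainder 7
96 ÷ 8 = 12 remainder 0
12 ÷ 8 = 1 remainder 4
1 ÷ 8 = 0 remainder 1
Reading remainders bottom-up:
= 0o140711


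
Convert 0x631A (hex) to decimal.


Positional values:
Position 0: A × 16^0 = 10 × 1 = 10
Position 1: 1 × 16^1 = 1 × 16 = 16
Position 2: 3 × 16^2 = 3 × 256 = 768
Position 3: 6 × 16^3 = 6 × 4096 = 24576
Sum = 10 + 16 + 768 + 24576
= 25370


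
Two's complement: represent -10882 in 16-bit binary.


Original: 0010101010000010
Step 1 - Invert all bits: 1101010101111101
Step 2 - Add 1: 1101010101111101 + 1
= 1101010101111110 (represents -10882)


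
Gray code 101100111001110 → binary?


Gray code: 101100111001110
MSB stays the same: 1
Each subsequent bit = prev_binary XOR current_gray:
  B[1] = 1 XOR 0 = 1
  B[2] = 1 XOR 1 = 0
  B[3] = 0 XOR 1 = 1
  B[4] = 1 XOR 0 = 1
  B[5] = 1 XOR 0 = 1
  B[6] = 1 XOR 1 = 0
  B[7] = 0 XOR 1 = 1
  B[8] = 1 XOR 1 = 0
  B[9] = 0 XOR 0 = 0
  B[10] = 0 XOR 0 = 0
  B[11] = 0 XOR 1 = 1
  B[12] = 1 XOR 1 = 0
  B[13] = 0 XOR 1 = 1
  B[14] = 1 XOR 0 = 1
= 110111010001011 (28299 decimal)


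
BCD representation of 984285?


Each digit → 4-bit binary:
  9 → 1001
  8 → 1000
  4 → 0100
  2 → 0010
  8 → 1000
  5 → 0101
= 1001 1000 0100 0010 1000 0101


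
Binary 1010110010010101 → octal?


Group into 3-bit groups: 001010110010010101
  001 = 1
  010 = 2
  110 = 6
  010 = 2
  010 = 2
  101 = 5
= 0o126225


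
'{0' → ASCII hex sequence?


String: '{0'  (2 characters)
Per-character ASCII lookup:
  '{': special character: '{' = 123 → 0x7B
  '0': digits start at 48: '0' = 48 + 0 = 48 → 0x30
= 0x7B 0x30


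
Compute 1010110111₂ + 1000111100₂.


Align and add column by column (LSB to MSB, carry propagating):
  01010110111
+ 01000111100
  -----------
  col 0: 1 + 0 + 0 (carry in) = 1 → bit 1, carry out 0
  col 1: 1 + 0 + 0 (carry in) = 1 → bit 1, carry out 0
  col 2: 1 + 1 + 0 (carry in) = 2 → bit 0, carry out 1
  col 3: 0 + 1 + 1 (carry in) = 2 → bit 0, carry out 1
  col 4: 1 + 1 + 1 (carry in) = 3 → bit 1, carry out 1
  col 5: 1 + 1 + 1 (carry in) = 3 → bit 1, carry out 1
  col 6: 0 + 0 + 1 (carry in) = 1 → bit 1, carry out 0
  col 7: 1 + 0 + 0 (carry in) = 1 → bit 1, carry out 0
  col 8: 0 + 0 + 0 (carry in) = 0 → bit 0, carry out 0
  col 9: 1 + 1 + 0 (carry in) = 2 → bit 0, carry out 1
  col 10: 0 + 0 + 1 (carry in) = 1 → bit 1, carry out 0
Reading bits MSB→LSB: 10011110011
Strip leading zeros: 10011110011
= 10011110011


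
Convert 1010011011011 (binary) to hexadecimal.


Group into 4-bit nibbles: 0001010011011011
  0001 = 1
  0100 = 4
  1101 = D
  1011 = B
= 0x14DB


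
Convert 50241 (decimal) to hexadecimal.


Divide by 16 repeatedly:
50241 ÷ 16 = 3140 remainder 1 (1)
3140 ÷ 16 = 196 remainder 4 (4)
196 ÷ 16 = 12 remainder 4 (4)
12 ÷ 16 = 0 remainder 12 (C)
Reading remainders bottom-up:
= 0xC441


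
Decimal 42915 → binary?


Divide by 2 repeatedly:
42915 ÷ 2 = 21457 remainder 1
21457 ÷ 2 = 10728 remainder 1
10728 ÷ 2 = 5364 remainder 0
5364 ÷ 2 = 2682 remainder 0
2682 ÷ 2 = 1341 remainder 0
1341 ÷ 2 = 670 remainder 1
670 ÷ 2 = 335 remainder 0
335 ÷ 2 = 167 remainder 1
167 ÷ 2 = 83 remainder 1
83 ÷ 2 = 41 remainder 1
41 ÷ 2 = 20 remainder 1
20 ÷ 2 = 10 remainder 0
10 ÷ 2 = 5 remainder 0
5 ÷ 2 = 2 remainder 1
2 ÷ 2 = 1 remainder 0
1 ÷ 2 = 0 remainder 1
Reading remainders bottom-up:
= 1010011110100011


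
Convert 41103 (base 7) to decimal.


Positional values (base 7):
  3 × 7^0 = 3 × 1 = 3
  0 × 7^1 = 0 × 7 = 0
  1 × 7^2 = 1 × 49 = 49
  1 × 7^3 = 1 × 343 = 343
  4 × 7^4 = 4 × 2401 = 9604
Sum = 3 + 0 + 49 + 343 + 9604
= 9999


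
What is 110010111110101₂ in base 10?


Positional values:
Bit 0: 1 × 2^0 = 1
Bit 2: 1 × 2^2 = 4
Bit 4: 1 × 2^4 = 16
Bit 5: 1 × 2^5 = 32
Bit 6: 1 × 2^6 = 64
Bit 7: 1 × 2^7 = 128
Bit 8: 1 × 2^8 = 256
Bit 10: 1 × 2^10 = 1024
Bit 13: 1 × 2^13 = 8192
Bit 14: 1 × 2^14 = 16384
Sum = 1 + 4 + 16 + 32 + 64 + 128 + 256 + 1024 + 8192 + 16384
= 26101


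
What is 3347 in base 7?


Divide by 7 repeatedly:
3347 ÷ 7 = 478 remainder 1
478 ÷ 7 = 68 remainder 2
68 ÷ 7 = 9 remainder 5
9 ÷ 7 = 1 remainder 2
1 ÷ 7 = 0 remainder 1
Reading remainders bottom-up:
= 12521


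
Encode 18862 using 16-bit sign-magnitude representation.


Sign bit: 0 (positive)
Magnitude: 18862 = 100100110101110
= 0100100110101110


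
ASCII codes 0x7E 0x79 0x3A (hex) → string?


Codes (hex): 0x7E 0x79 0x3A
Per-code ASCII lookup:
  0x7E = 126  (special character) → '~'
  0x79 = 121  (range 97-122: lowercase, 121 - 97 = 24) → 'y'
  0x3A = 58  (special character) → ':'
= '~y:'


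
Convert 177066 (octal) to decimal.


Positional values:
Position 0: 6 × 8^0 = 6
Position 1: 6 × 8^1 = 48
Position 2: 0 × 8^2 = 0
Position 3: 7 × 8^3 = 3584
Position 4: 7 × 8^4 = 28672
Position 5: 1 × 8^5 = 32768
Sum = 6 + 48 + 0 + 3584 + 28672 + 32768
= 65078


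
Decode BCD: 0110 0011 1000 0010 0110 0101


Each 4-bit group → digit:
  0110 → 6
  0011 → 3
  1000 → 8
  0010 → 2
  0110 → 6
  0101 → 5
= 638265


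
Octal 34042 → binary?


Each octal digit → 3 binary bits:
  3 = 011
  4 = 100
  0 = 000
  4 = 100
  2 = 010
Concatenate: 011 100 000 100 010
= 011100000100010


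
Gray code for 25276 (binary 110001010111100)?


Binary: 110001010111100
Gray code: G = B XOR (B >> 1)
B >> 1 = 011000101011110
110001010111100 XOR 011000101011110:
  1 XOR 0 = 1
  1 XOR 1 = 0
  0 XOR 1 = 1
  0 XOR 0 = 0
  0 XOR 0 = 0
  1 XOR 0 = 1
  0 XOR 1 = 1
  1 XOR 0 = 1
  0 XOR 1 = 1
  1 XOR 0 = 1
  1 XOR 1 = 0
  1 XOR 1 = 0
  1 XOR 1 = 0
  0 XOR 1 = 1
  0 XOR 0 = 0
= 101001111100010


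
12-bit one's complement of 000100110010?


Original: 000100110010
Invert all bits:
  bit 0: 0 → 1
  bit 1: 0 → 1
  bit 2: 0 → 1
  bit 3: 1 → 0
  bit 4: 0 → 1
  bit 5: 0 → 1
  bit 6: 1 → 0
  bit 7: 1 → 0
  bit 8: 0 → 1
  bit 9: 0 → 1
  bit 10: 1 → 0
  bit 11: 0 → 1
= 111011001101


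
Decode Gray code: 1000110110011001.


Gray code: 1000110110011001
MSB stays the same: 1
Each subsequent bit = prev_binary XOR current_gray:
  B[1] = 1 XOR 0 = 1
  B[2] = 1 XOR 0 = 1
  B[3] = 1 XOR 0 = 1
  B[4] = 1 XOR 1 = 0
  B[5] = 0 XOR 1 = 1
  B[6] = 1 XOR 0 = 1
  B[7] = 1 XOR 1 = 0
  B[8] = 0 XOR 1 = 1
  B[9] = 1 XOR 0 = 1
  B[10] = 1 XOR 0 = 1
  B[11] = 1 XOR 1 = 0
  B[12] = 0 XOR 1 = 1
  B[13] = 1 XOR 0 = 1
  B[14] = 1 XOR 0 = 1
  B[15] = 1 XOR 1 = 0
= 1111011011101110 (63214 decimal)


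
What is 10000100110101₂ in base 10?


Positional values:
Bit 0: 1 × 2^0 = 1
Bit 2: 1 × 2^2 = 4
Bit 4: 1 × 2^4 = 16
Bit 5: 1 × 2^5 = 32
Bit 8: 1 × 2^8 = 256
Bit 13: 1 × 2^13 = 8192
Sum = 1 + 4 + 16 + 32 + 256 + 8192
= 8501


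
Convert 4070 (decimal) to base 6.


Divide by 6 repeatedly:
4070 ÷ 6 = 678 remainder 2
678 ÷ 6 = 113 remainder 0
113 ÷ 6 = 18 remainder 5
18 ÷ 6 = 3 remainder 0
3 ÷ 6 = 0 remainder 3
Reading remainders bottom-up:
= 30502


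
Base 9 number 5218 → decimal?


Positional values (base 9):
  8 × 9^0 = 8 × 1 = 8
  1 × 9^1 = 1 × 9 = 9
  2 × 9^2 = 2 × 81 = 162
  5 × 9^3 = 5 × 729 = 3645
Sum = 8 + 9 + 162 + 3645
= 3824


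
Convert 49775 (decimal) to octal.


Divide by 8 repeatedly:
49775 ÷ 8 = 6221 remainder 7
6221 ÷ 8 = 777 remainder 5
777 ÷ 8 = 97 remainder 1
97 ÷ 8 = 12 remainder 1
12 ÷ 8 = 1 remainder 4
1 ÷ 8 = 0 remainder 1
Reading remainders bottom-up:
= 0o141157


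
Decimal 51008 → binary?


Divide by 2 repeatedly:
51008 ÷ 2 = 25504 remainder 0
25504 ÷ 2 = 12752 remainder 0
12752 ÷ 2 = 6376 remainder 0
6376 ÷ 2 = 3188 remainder 0
3188 ÷ 2 = 1594 remainder 0
1594 ÷ 2 = 797 remainder 0
797 ÷ 2 = 398 remainder 1
398 ÷ 2 = 199 remainder 0
199 ÷ 2 = 99 remainder 1
99 ÷ 2 = 49 remainder 1
49 ÷ 2 = 24 remainder 1
24 ÷ 2 = 12 remainder 0
12 ÷ 2 = 6 remainder 0
6 ÷ 2 = 3 remainder 0
3 ÷ 2 = 1 remainder 1
1 ÷ 2 = 0 remainder 1
Reading remainders bottom-up:
= 1100011101000000


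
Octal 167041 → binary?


Each octal digit → 3 binary bits:
  1 = 001
  6 = 110
  7 = 111
  0 = 000
  4 = 100
  1 = 001
Concatenate: 001 110 111 000 100 001
= 001110111000100001


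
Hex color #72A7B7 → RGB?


Hex: #72A7B7
R = 72₁₆ = 114
G = A7₁₆ = 167
B = B7₁₆ = 183
= RGB(114, 167, 183)


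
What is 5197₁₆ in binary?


Each hex digit → 4 binary bits:
  5 = 0101
  1 = 0001
  9 = 1001
  7 = 0111
Concatenate: 0101 0001 1001 0111
= 0101000110010111


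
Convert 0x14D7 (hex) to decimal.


Positional values:
Position 0: 7 × 16^0 = 7 × 1 = 7
Position 1: D × 16^1 = 13 × 16 = 208
Position 2: 4 × 16^2 = 4 × 256 = 1024
Position 3: 1 × 16^3 = 1 × 4096 = 4096
Sum = 7 + 208 + 1024 + 4096
= 5335


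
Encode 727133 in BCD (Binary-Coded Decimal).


Each digit → 4-bit binary:
  7 → 0111
  2 → 0010
  7 → 0111
  1 → 0001
  3 → 0011
  3 → 0011
= 0111 0010 0111 0001 0011 0011


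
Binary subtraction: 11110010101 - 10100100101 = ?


Align and subtract column by column (LSB to MSB, borrowing when needed):
  11110010101
- 10100100101
  -----------
  col 0: (1 - 0 borrow-in) - 1 → 1 - 1 = 0, borrow out 0
  col 1: (0 - 0 borrow-in) - 0 → 0 - 0 = 0, borrow out 0
  col 2: (1 - 0 borrow-in) - 1 → 1 - 1 = 0, borrow out 0
  col 3: (0 - 0 borrow-in) - 0 → 0 - 0 = 0, borrow out 0
  col 4: (1 - 0 borrow-in) - 0 → 1 - 0 = 1, borrow out 0
  col 5: (0 - 0 borrow-in) - 1 → borrow from next column: (0+2) - 1 = 1, borrow out 1
  col 6: (0 - 1 borrow-in) - 0 → borrow from next column: (-1+2) - 0 = 1, borrow out 1
  col 7: (1 - 1 borrow-in) - 0 → 0 - 0 = 0, borrow out 0
  col 8: (1 - 0 borrow-in) - 1 → 1 - 1 = 0, borrow out 0
  col 9: (1 - 0 borrow-in) - 0 → 1 - 0 = 1, borrow out 0
  col 10: (1 - 0 borrow-in) - 1 → 1 - 1 = 0, borrow out 0
Reading bits MSB→LSB: 01001110000
Strip leading zeros: 1001110000
= 1001110000


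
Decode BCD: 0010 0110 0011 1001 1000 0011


Each 4-bit group → digit:
  0010 → 2
  0110 → 6
  0011 → 3
  1001 → 9
  1000 → 8
  0011 → 3
= 263983


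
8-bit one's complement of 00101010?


Original: 00101010
Invert all bits:
  bit 0: 0 → 1
  bit 1: 0 → 1
  bit 2: 1 → 0
  bit 3: 0 → 1
  bit 4: 1 → 0
  bit 5: 0 → 1
  bit 6: 1 → 0
  bit 7: 0 → 1
= 11010101


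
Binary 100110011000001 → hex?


Group into 4-bit nibbles: 0100110011000001
  0100 = 4
  1100 = C
  1100 = C
  0001 = 1
= 0x4CC1


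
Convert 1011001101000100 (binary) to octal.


Group into 3-bit groups: 001011001101000100
  001 = 1
  011 = 3
  001 = 1
  101 = 5
  000 = 0
  100 = 4
= 0o131504


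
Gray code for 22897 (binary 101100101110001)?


Binary: 101100101110001
Gray code: G = B XOR (B >> 1)
B >> 1 = 010110010111000
101100101110001 XOR 010110010111000:
  1 XOR 0 = 1
  0 XOR 1 = 1
  1 XOR 0 = 1
  1 XOR 1 = 0
  0 XOR 1 = 1
  0 XOR 0 = 0
  1 XOR 0 = 1
  0 XOR 1 = 1
  1 XOR 0 = 1
  1 XOR 1 = 0
  1 XOR 1 = 0
  0 XOR 1 = 1
  0 XOR 0 = 0
  0 XOR 0 = 0
  1 XOR 0 = 1
= 111010111001001


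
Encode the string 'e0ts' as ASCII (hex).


String: 'e0ts'  (4 characters)
Per-character ASCII lookup:
  'e': lowercase starts at 97: 'e' = 97 + 4 = 101 → 0x65
  '0': digits start at 48: '0' = 48 + 0 = 48 → 0x30
  't': lowercase starts at 97: 't' = 97 + 19 = 116 → 0x74
  's': lowercase starts at 97: 's' = 97 + 18 = 115 → 0x73
= 0x65 0x30 0x74 0x73


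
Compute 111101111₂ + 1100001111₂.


Align and add column by column (LSB to MSB, carry propagating):
  00111101111
+ 01100001111
  -----------
  col 0: 1 + 1 + 0 (carry in) = 2 → bit 0, carry out 1
  col 1: 1 + 1 + 1 (carry in) = 3 → bit 1, carry out 1
  col 2: 1 + 1 + 1 (carry in) = 3 → bit 1, carry out 1
  col 3: 1 + 1 + 1 (carry in) = 3 → bit 1, carry out 1
  col 4: 0 + 0 + 1 (carry in) = 1 → bit 1, carry out 0
  col 5: 1 + 0 + 0 (carry in) = 1 → bit 1, carry out 0
  col 6: 1 + 0 + 0 (carry in) = 1 → bit 1, carry out 0
  col 7: 1 + 0 + 0 (carry in) = 1 → bit 1, carry out 0
  col 8: 1 + 1 + 0 (carry in) = 2 → bit 0, carry out 1
  col 9: 0 + 1 + 1 (carry in) = 2 → bit 0, carry out 1
  col 10: 0 + 0 + 1 (carry in) = 1 → bit 1, carry out 0
Reading bits MSB→LSB: 10011111110
Strip leading zeros: 10011111110
= 10011111110


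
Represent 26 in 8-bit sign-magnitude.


Sign bit: 0 (positive)
Magnitude: 26 = 0011010
= 00011010


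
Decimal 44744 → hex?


Divide by 16 repeatedly:
44744 ÷ 16 = 2796 remainder 8 (8)
2796 ÷ 16 = 174 remainder 12 (C)
174 ÷ 16 = 10 remainder 14 (E)
10 ÷ 16 = 0 remainder 10 (A)
Reading remainders bottom-up:
= 0xAEC8


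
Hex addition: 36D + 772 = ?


Align and add column by column (LSB to MSB, each column mod 16 with carry):
  036D
+ 0772
  ----
  col 0: D(13) + 2(2) + 0 (carry in) = 15 → F(15), carry out 0
  col 1: 6(6) + 7(7) + 0 (carry in) = 13 → D(13), carry out 0
  col 2: 3(3) + 7(7) + 0 (carry in) = 10 → A(10), carry out 0
  col 3: 0(0) + 0(0) + 0 (carry in) = 0 → 0(0), carry out 0
Reading digits MSB→LSB: 0ADF
Strip leading zeros: ADF
= 0xADF


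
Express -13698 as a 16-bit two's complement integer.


Original: 0011010110000010
Step 1 - Invert all bits: 1100101001111101
Step 2 - Add 1: 1100101001111101 + 1
= 1100101001111110 (represents -13698)


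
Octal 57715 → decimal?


Positional values:
Position 0: 5 × 8^0 = 5
Position 1: 1 × 8^1 = 8
Position 2: 7 × 8^2 = 448
Position 3: 7 × 8^3 = 3584
Position 4: 5 × 8^4 = 20480
Sum = 5 + 8 + 448 + 3584 + 20480
= 24525


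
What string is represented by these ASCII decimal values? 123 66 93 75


Codes (decimal): 123 66 93 75
Per-code ASCII lookup:
  123  (special character) → '{'
  66  (range 65-90: uppercase, 66 - 65 = 1) → 'B'
  93  (special character) → ']'
  75  (range 65-90: uppercase, 75 - 65 = 10) → 'K'
= '{B]K'


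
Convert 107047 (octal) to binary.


Each octal digit → 3 binary bits:
  1 = 001
  0 = 000
  7 = 111
  0 = 000
  4 = 100
  7 = 111
Concatenate: 001 000 111 000 100 111
= 001000111000100111


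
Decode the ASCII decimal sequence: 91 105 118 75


Codes (decimal): 91 105 118 75
Per-code ASCII lookup:
  91  (special character) → '['
  105  (range 97-122: lowercase, 105 - 97 = 8) → 'i'
  118  (range 97-122: lowercase, 118 - 97 = 21) → 'v'
  75  (range 65-90: uppercase, 75 - 65 = 10) → 'K'
= '[ivK'


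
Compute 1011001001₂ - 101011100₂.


Align and subtract column by column (LSB to MSB, borrowing when needed):
  1011001001
- 0101011100
  ----------
  col 0: (1 - 0 borrow-in) - 0 → 1 - 0 = 1, borrow out 0
  col 1: (0 - 0 borrow-in) - 0 → 0 - 0 = 0, borrow out 0
  col 2: (0 - 0 borrow-in) - 1 → borrow from next column: (0+2) - 1 = 1, borrow out 1
  col 3: (1 - 1 borrow-in) - 1 → borrow from next column: (0+2) - 1 = 1, borrow out 1
  col 4: (0 - 1 borrow-in) - 1 → borrow from next column: (-1+2) - 1 = 0, borrow out 1
  col 5: (0 - 1 borrow-in) - 0 → borrow from next column: (-1+2) - 0 = 1, borrow out 1
  col 6: (1 - 1 borrow-in) - 1 → borrow from next column: (0+2) - 1 = 1, borrow out 1
  col 7: (1 - 1 borrow-in) - 0 → 0 - 0 = 0, borrow out 0
  col 8: (0 - 0 borrow-in) - 1 → borrow from next column: (0+2) - 1 = 1, borrow out 1
  col 9: (1 - 1 borrow-in) - 0 → 0 - 0 = 0, borrow out 0
Reading bits MSB→LSB: 0101101101
Strip leading zeros: 101101101
= 101101101


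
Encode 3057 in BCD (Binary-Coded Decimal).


Each digit → 4-bit binary:
  3 → 0011
  0 → 0000
  5 → 0101
  7 → 0111
= 0011 0000 0101 0111


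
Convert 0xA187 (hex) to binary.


Each hex digit → 4 binary bits:
  A = 1010
  1 = 0001
  8 = 1000
  7 = 0111
Concatenate: 1010 0001 1000 0111
= 1010000110000111


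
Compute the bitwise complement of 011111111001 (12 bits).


Original: 011111111001
Invert all bits:
  bit 0: 0 → 1
  bit 1: 1 → 0
  bit 2: 1 → 0
  bit 3: 1 → 0
  bit 4: 1 → 0
  bit 5: 1 → 0
  bit 6: 1 → 0
  bit 7: 1 → 0
  bit 8: 1 → 0
  bit 9: 0 → 1
  bit 10: 0 → 1
  bit 11: 1 → 0
= 100000000110


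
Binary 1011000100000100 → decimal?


Positional values:
Bit 2: 1 × 2^2 = 4
Bit 8: 1 × 2^8 = 256
Bit 12: 1 × 2^12 = 4096
Bit 13: 1 × 2^13 = 8192
Bit 15: 1 × 2^15 = 32768
Sum = 4 + 256 + 4096 + 8192 + 32768
= 45316


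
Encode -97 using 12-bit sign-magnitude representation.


Sign bit: 1 (negative)
Magnitude: 97 = 00001100001
= 100001100001


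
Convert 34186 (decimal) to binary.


Divide by 2 repeatedly:
34186 ÷ 2 = 17093 remainder 0
17093 ÷ 2 = 8546 remainder 1
8546 ÷ 2 = 4273 remainder 0
4273 ÷ 2 = 2136 remainder 1
2136 ÷ 2 = 1068 remainder 0
1068 ÷ 2 = 534 remainder 0
534 ÷ 2 = 267 remainder 0
267 ÷ 2 = 133 remainder 1
133 ÷ 2 = 66 remainder 1
66 ÷ 2 = 33 remainder 0
33 ÷ 2 = 16 remainder 1
16 ÷ 2 = 8 remainder 0
8 ÷ 2 = 4 remainder 0
4 ÷ 2 = 2 remainder 0
2 ÷ 2 = 1 remainder 0
1 ÷ 2 = 0 remainder 1
Reading remainders bottom-up:
= 1000010110001010


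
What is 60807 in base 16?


Divide by 16 repeatedly:
60807 ÷ 16 = 3800 remainder 7 (7)
3800 ÷ 16 = 237 remainder 8 (8)
237 ÷ 16 = 14 remainder 13 (D)
14 ÷ 16 = 0 remainder 14 (E)
Reading remainders bottom-up:
= 0xED87


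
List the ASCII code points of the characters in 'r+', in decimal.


String: 'r+'  (2 characters)
Per-character ASCII lookup:
  'r': lowercase starts at 97: 'r' = 97 + 17 = 114
  '+': special character: '+' = 43
= 114 43


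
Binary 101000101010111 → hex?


Group into 4-bit nibbles: 0101000101010111
  0101 = 5
  0001 = 1
  0101 = 5
  0111 = 7
= 0x5157


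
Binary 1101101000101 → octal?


Group into 3-bit groups: 001101101000101
  001 = 1
  101 = 5
  101 = 5
  000 = 0
  101 = 5
= 0o15505


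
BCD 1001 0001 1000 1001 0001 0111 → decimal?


Each 4-bit group → digit:
  1001 → 9
  0001 → 1
  1000 → 8
  1001 → 9
  0001 → 1
  0111 → 7
= 918917


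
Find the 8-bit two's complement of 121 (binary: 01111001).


Original: 01111001
Step 1 - Invert all bits: 10000110
Step 2 - Add 1: 10000110 + 1
= 10000111 (represents -121)


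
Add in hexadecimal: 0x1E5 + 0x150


Align and add column by column (LSB to MSB, each column mod 16 with carry):
  01E5
+ 0150
  ----
  col 0: 5(5) + 0(0) + 0 (carry in) = 5 → 5(5), carry out 0
  col 1: E(14) + 5(5) + 0 (carry in) = 19 → 3(3), carry out 1
  col 2: 1(1) + 1(1) + 1 (carry in) = 3 → 3(3), carry out 0
  col 3: 0(0) + 0(0) + 0 (carry in) = 0 → 0(0), carry out 0
Reading digits MSB→LSB: 0335
Strip leading zeros: 335
= 0x335


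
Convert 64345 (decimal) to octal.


Divide by 8 repeatedly:
64345 ÷ 8 = 8043 remainder 1
8043 ÷ 8 = 1005 remainder 3
1005 ÷ 8 = 125 remainder 5
125 ÷ 8 = 15 remainder 5
15 ÷ 8 = 1 remainder 7
1 ÷ 8 = 0 remainder 1
Reading remainders bottom-up:
= 0o175531


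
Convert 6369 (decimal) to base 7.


Divide by 7 repeatedly:
6369 ÷ 7 = 909 remainder 6
909 ÷ 7 = 129 remainder 6
129 ÷ 7 = 18 remainder 3
18 ÷ 7 = 2 remainder 4
2 ÷ 7 = 0 remainder 2
Reading remainders bottom-up:
= 24366


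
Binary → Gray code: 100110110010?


Binary: 100110110010
Gray code: G = B XOR (B >> 1)
B >> 1 = 010011011001
100110110010 XOR 010011011001:
  1 XOR 0 = 1
  0 XOR 1 = 1
  0 XOR 0 = 0
  1 XOR 0 = 1
  1 XOR 1 = 0
  0 XOR 1 = 1
  1 XOR 0 = 1
  1 XOR 1 = 0
  0 XOR 1 = 1
  0 XOR 0 = 0
  1 XOR 0 = 1
  0 XOR 1 = 1
= 110101101011


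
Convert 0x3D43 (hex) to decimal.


Positional values:
Position 0: 3 × 16^0 = 3 × 1 = 3
Position 1: 4 × 16^1 = 4 × 16 = 64
Position 2: D × 16^2 = 13 × 256 = 3328
Position 3: 3 × 16^3 = 3 × 4096 = 12288
Sum = 3 + 64 + 3328 + 12288
= 15683


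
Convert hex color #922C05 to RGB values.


Hex: #922C05
R = 92₁₆ = 146
G = 2C₁₆ = 44
B = 05₁₆ = 5
= RGB(146, 44, 5)


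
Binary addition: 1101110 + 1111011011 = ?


Align and add column by column (LSB to MSB, carry propagating):
  00001101110
+ 01111011011
  -----------
  col 0: 0 + 1 + 0 (carry in) = 1 → bit 1, carry out 0
  col 1: 1 + 1 + 0 (carry in) = 2 → bit 0, carry out 1
  col 2: 1 + 0 + 1 (carry in) = 2 → bit 0, carry out 1
  col 3: 1 + 1 + 1 (carry in) = 3 → bit 1, carry out 1
  col 4: 0 + 1 + 1 (carry in) = 2 → bit 0, carry out 1
  col 5: 1 + 0 + 1 (carry in) = 2 → bit 0, carry out 1
  col 6: 1 + 1 + 1 (carry in) = 3 → bit 1, carry out 1
  col 7: 0 + 1 + 1 (carry in) = 2 → bit 0, carry out 1
  col 8: 0 + 1 + 1 (carry in) = 2 → bit 0, carry out 1
  col 9: 0 + 1 + 1 (carry in) = 2 → bit 0, carry out 1
  col 10: 0 + 0 + 1 (carry in) = 1 → bit 1, carry out 0
Reading bits MSB→LSB: 10001001001
Strip leading zeros: 10001001001
= 10001001001


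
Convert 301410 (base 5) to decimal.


Positional values (base 5):
  0 × 5^0 = 0 × 1 = 0
  1 × 5^1 = 1 × 5 = 5
  4 × 5^2 = 4 × 25 = 100
  1 × 5^3 = 1 × 125 = 125
  0 × 5^4 = 0 × 625 = 0
  3 × 5^5 = 3 × 3125 = 9375
Sum = 0 + 5 + 100 + 125 + 0 + 9375
= 9605


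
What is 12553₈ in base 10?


Positional values:
Position 0: 3 × 8^0 = 3
Position 1: 5 × 8^1 = 40
Position 2: 5 × 8^2 = 320
Position 3: 2 × 8^3 = 1024
Position 4: 1 × 8^4 = 4096
Sum = 3 + 40 + 320 + 1024 + 4096
= 5483


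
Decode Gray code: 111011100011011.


Gray code: 111011100011011
MSB stays the same: 1
Each subsequent bit = prev_binary XOR current_gray:
  B[1] = 1 XOR 1 = 0
  B[2] = 0 XOR 1 = 1
  B[3] = 1 XOR 0 = 1
  B[4] = 1 XOR 1 = 0
  B[5] = 0 XOR 1 = 1
  B[6] = 1 XOR 1 = 0
  B[7] = 0 XOR 0 = 0
  B[8] = 0 XOR 0 = 0
  B[9] = 0 XOR 0 = 0
  B[10] = 0 XOR 1 = 1
  B[11] = 1 XOR 1 = 0
  B[12] = 0 XOR 0 = 0
  B[13] = 0 XOR 1 = 1
  B[14] = 1 XOR 1 = 0
= 101101000010010 (23058 decimal)


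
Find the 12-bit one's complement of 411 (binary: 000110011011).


Original: 000110011011
Invert all bits:
  bit 0: 0 → 1
  bit 1: 0 → 1
  bit 2: 0 → 1
  bit 3: 1 → 0
  bit 4: 1 → 0
  bit 5: 0 → 1
  bit 6: 0 → 1
  bit 7: 1 → 0
  bit 8: 1 → 0
  bit 9: 0 → 1
  bit 10: 1 → 0
  bit 11: 1 → 0
= 111001100100


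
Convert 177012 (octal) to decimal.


Positional values:
Position 0: 2 × 8^0 = 2
Position 1: 1 × 8^1 = 8
Position 2: 0 × 8^2 = 0
Position 3: 7 × 8^3 = 3584
Position 4: 7 × 8^4 = 28672
Position 5: 1 × 8^5 = 32768
Sum = 2 + 8 + 0 + 3584 + 28672 + 32768
= 65034


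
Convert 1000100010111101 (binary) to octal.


Group into 3-bit groups: 001000100010111101
  001 = 1
  000 = 0
  100 = 4
  010 = 2
  111 = 7
  101 = 5
= 0o104275


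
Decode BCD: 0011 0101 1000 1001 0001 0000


Each 4-bit group → digit:
  0011 → 3
  0101 → 5
  1000 → 8
  1001 → 9
  0001 → 1
  0000 → 0
= 358910


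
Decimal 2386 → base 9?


Divide by 9 repeatedly:
2386 ÷ 9 = 265 remainder 1
265 ÷ 9 = 29 remainder 4
29 ÷ 9 = 3 remainder 2
3 ÷ 9 = 0 remainder 3
Reading remainders bottom-up:
= 3241


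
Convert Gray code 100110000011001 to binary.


Gray code: 100110000011001
MSB stays the same: 1
Each subsequent bit = prev_binary XOR current_gray:
  B[1] = 1 XOR 0 = 1
  B[2] = 1 XOR 0 = 1
  B[3] = 1 XOR 1 = 0
  B[4] = 0 XOR 1 = 1
  B[5] = 1 XOR 0 = 1
  B[6] = 1 XOR 0 = 1
  B[7] = 1 XOR 0 = 1
  B[8] = 1 XOR 0 = 1
  B[9] = 1 XOR 0 = 1
  B[10] = 1 XOR 1 = 0
  B[11] = 0 XOR 1 = 1
  B[12] = 1 XOR 0 = 1
  B[13] = 1 XOR 0 = 1
  B[14] = 1 XOR 1 = 0
= 111011111101110 (30702 decimal)


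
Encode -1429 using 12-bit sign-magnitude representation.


Sign bit: 1 (negative)
Magnitude: 1429 = 10110010101
= 110110010101


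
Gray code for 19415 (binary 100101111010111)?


Binary: 100101111010111
Gray code: G = B XOR (B >> 1)
B >> 1 = 010010111101011
100101111010111 XOR 010010111101011:
  1 XOR 0 = 1
  0 XOR 1 = 1
  0 XOR 0 = 0
  1 XOR 0 = 1
  0 XOR 1 = 1
  1 XOR 0 = 1
  1 XOR 1 = 0
  1 XOR 1 = 0
  1 XOR 1 = 0
  0 XOR 1 = 1
  1 XOR 0 = 1
  0 XOR 1 = 1
  1 XOR 0 = 1
  1 XOR 1 = 0
  1 XOR 1 = 0
= 110111000111100


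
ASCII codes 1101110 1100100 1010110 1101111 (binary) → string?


Codes (binary): 1101110 1100100 1010110 1101111
Per-code ASCII lookup:
  1101110 = 110  (range 97-122: lowercase, 110 - 97 = 13) → 'n'
  1100100 = 100  (range 97-122: lowercase, 100 - 97 = 3) → 'd'
  1010110 = 86  (range 65-90: uppercase, 86 - 65 = 21) → 'V'
  1101111 = 111  (range 97-122: lowercase, 111 - 97 = 14) → 'o'
= 'ndVo'


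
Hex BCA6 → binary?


Each hex digit → 4 binary bits:
  B = 1011
  C = 1100
  A = 1010
  6 = 0110
Concatenate: 1011 1100 1010 0110
= 1011110010100110


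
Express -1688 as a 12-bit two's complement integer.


Original: 011010011000
Step 1 - Invert all bits: 100101100111
Step 2 - Add 1: 100101100111 + 1
= 100101101000 (represents -1688)


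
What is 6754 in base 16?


Divide by 16 repeatedly:
6754 ÷ 16 = 422 remainder 2 (2)
422 ÷ 16 = 26 remainder 6 (6)
26 ÷ 16 = 1 remainder 10 (A)
1 ÷ 16 = 0 remainder 1 (1)
Reading remainders bottom-up:
= 0x1A62


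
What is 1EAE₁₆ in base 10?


Positional values:
Position 0: E × 16^0 = 14 × 1 = 14
Position 1: A × 16^1 = 10 × 16 = 160
Position 2: E × 16^2 = 14 × 256 = 3584
Position 3: 1 × 16^3 = 1 × 4096 = 4096
Sum = 14 + 160 + 3584 + 4096
= 7854


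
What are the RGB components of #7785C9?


Hex: #7785C9
R = 77₁₆ = 119
G = 85₁₆ = 133
B = C9₁₆ = 201
= RGB(119, 133, 201)


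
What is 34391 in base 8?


Divide by 8 repeatedly:
34391 ÷ 8 = 4298 remainder 7
4298 ÷ 8 = 537 remainder 2
537 ÷ 8 = 67 remainder 1
67 ÷ 8 = 8 remainder 3
8 ÷ 8 = 1 remainder 0
1 ÷ 8 = 0 remainder 1
Reading remainders bottom-up:
= 0o103127


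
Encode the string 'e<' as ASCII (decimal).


String: 'e<'  (2 characters)
Per-character ASCII lookup:
  'e': lowercase starts at 97: 'e' = 97 + 4 = 101
  '<': special character: '<' = 60
= 101 60


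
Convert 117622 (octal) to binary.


Each octal digit → 3 binary bits:
  1 = 001
  1 = 001
  7 = 111
  6 = 110
  2 = 010
  2 = 010
Concatenate: 001 001 111 110 010 010
= 001001111110010010


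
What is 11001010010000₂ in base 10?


Positional values:
Bit 4: 1 × 2^4 = 16
Bit 7: 1 × 2^7 = 128
Bit 9: 1 × 2^9 = 512
Bit 12: 1 × 2^12 = 4096
Bit 13: 1 × 2^13 = 8192
Sum = 16 + 128 + 512 + 4096 + 8192
= 12944


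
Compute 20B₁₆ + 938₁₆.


Align and add column by column (LSB to MSB, each column mod 16 with carry):
  020B
+ 0938
  ----
  col 0: B(11) + 8(8) + 0 (carry in) = 19 → 3(3), carry out 1
  col 1: 0(0) + 3(3) + 1 (carry in) = 4 → 4(4), carry out 0
  col 2: 2(2) + 9(9) + 0 (carry in) = 11 → B(11), carry out 0
  col 3: 0(0) + 0(0) + 0 (carry in) = 0 → 0(0), carry out 0
Reading digits MSB→LSB: 0B43
Strip leading zeros: B43
= 0xB43


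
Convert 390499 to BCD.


Each digit → 4-bit binary:
  3 → 0011
  9 → 1001
  0 → 0000
  4 → 0100
  9 → 1001
  9 → 1001
= 0011 1001 0000 0100 1001 1001


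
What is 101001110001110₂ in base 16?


Group into 4-bit nibbles: 0101001110001110
  0101 = 5
  0011 = 3
  1000 = 8
  1110 = E
= 0x538E


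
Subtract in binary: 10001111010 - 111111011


Align and subtract column by column (LSB to MSB, borrowing when needed):
  10001111010
- 00111111011
  -----------
  col 0: (0 - 0 borrow-in) - 1 → borrow from next column: (0+2) - 1 = 1, borrow out 1
  col 1: (1 - 1 borrow-in) - 1 → borrow from next column: (0+2) - 1 = 1, borrow out 1
  col 2: (0 - 1 borrow-in) - 0 → borrow from next column: (-1+2) - 0 = 1, borrow out 1
  col 3: (1 - 1 borrow-in) - 1 → borrow from next column: (0+2) - 1 = 1, borrow out 1
  col 4: (1 - 1 borrow-in) - 1 → borrow from next column: (0+2) - 1 = 1, borrow out 1
  col 5: (1 - 1 borrow-in) - 1 → borrow from next column: (0+2) - 1 = 1, borrow out 1
  col 6: (1 - 1 borrow-in) - 1 → borrow from next column: (0+2) - 1 = 1, borrow out 1
  col 7: (0 - 1 borrow-in) - 1 → borrow from next column: (-1+2) - 1 = 0, borrow out 1
  col 8: (0 - 1 borrow-in) - 1 → borrow from next column: (-1+2) - 1 = 0, borrow out 1
  col 9: (0 - 1 borrow-in) - 0 → borrow from next column: (-1+2) - 0 = 1, borrow out 1
  col 10: (1 - 1 borrow-in) - 0 → 0 - 0 = 0, borrow out 0
Reading bits MSB→LSB: 01001111111
Strip leading zeros: 1001111111
= 1001111111
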